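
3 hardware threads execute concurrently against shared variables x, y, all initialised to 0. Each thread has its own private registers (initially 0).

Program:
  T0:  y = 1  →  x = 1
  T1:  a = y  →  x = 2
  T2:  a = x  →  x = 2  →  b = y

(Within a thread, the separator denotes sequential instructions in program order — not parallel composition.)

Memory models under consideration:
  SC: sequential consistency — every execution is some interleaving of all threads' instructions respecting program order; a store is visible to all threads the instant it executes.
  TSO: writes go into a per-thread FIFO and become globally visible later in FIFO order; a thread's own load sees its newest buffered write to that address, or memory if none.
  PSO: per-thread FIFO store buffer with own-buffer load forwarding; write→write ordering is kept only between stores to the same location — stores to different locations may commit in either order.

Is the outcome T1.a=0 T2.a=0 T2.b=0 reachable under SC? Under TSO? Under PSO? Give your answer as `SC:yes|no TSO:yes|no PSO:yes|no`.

SC:yes TSO:yes PSO:yes

outcome vector order: (T1.a,T2.a,T2.b)
SC: 9 outcomes — {0/0/0, 0/0/1, 0/1/1, 0/2/0, 0/2/1, 1/0/0, 1/0/1, 1/1/1, 1/2/1}
TSO: 9 outcomes — {0/0/0, 0/0/1, 0/1/1, 0/2/0, 0/2/1, 1/0/0, 1/0/1, 1/1/1, 1/2/1}
PSO: 11 outcomes — {0/0/0, 0/0/1, 0/1/0, 0/1/1, 0/2/0, 0/2/1, 1/0/0, 1/0/1, 1/1/0, 1/1/1, 1/2/1}
target 0/0/0 ∈ {SC,TSO,PSO}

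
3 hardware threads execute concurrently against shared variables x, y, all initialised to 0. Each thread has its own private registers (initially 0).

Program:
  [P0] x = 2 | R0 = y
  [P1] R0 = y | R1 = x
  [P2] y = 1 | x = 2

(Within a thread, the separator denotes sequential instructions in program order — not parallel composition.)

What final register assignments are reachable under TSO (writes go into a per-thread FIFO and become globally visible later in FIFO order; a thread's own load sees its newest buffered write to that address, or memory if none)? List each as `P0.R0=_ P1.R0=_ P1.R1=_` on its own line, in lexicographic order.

outcome vector order: (P0.R0,P1.R0,P1.R1)
|TSO outcomes| = 8

P0.R0=0 P1.R0=0 P1.R1=0
P0.R0=0 P1.R0=0 P1.R1=2
P0.R0=0 P1.R0=1 P1.R1=0
P0.R0=0 P1.R0=1 P1.R1=2
P0.R0=1 P1.R0=0 P1.R1=0
P0.R0=1 P1.R0=0 P1.R1=2
P0.R0=1 P1.R0=1 P1.R1=0
P0.R0=1 P1.R0=1 P1.R1=2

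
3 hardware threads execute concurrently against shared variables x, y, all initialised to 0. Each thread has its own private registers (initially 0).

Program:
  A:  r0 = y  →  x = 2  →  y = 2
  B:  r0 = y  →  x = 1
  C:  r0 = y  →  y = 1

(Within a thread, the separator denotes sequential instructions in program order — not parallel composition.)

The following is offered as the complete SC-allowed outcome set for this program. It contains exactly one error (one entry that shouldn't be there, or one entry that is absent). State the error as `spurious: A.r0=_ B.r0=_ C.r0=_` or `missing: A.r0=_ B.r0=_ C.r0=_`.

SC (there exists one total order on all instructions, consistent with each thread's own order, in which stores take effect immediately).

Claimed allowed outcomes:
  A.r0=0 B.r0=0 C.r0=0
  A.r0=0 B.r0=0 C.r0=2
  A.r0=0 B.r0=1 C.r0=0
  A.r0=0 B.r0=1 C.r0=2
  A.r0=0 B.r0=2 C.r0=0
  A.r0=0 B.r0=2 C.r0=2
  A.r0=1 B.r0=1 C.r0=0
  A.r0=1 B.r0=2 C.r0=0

outcome vector order: (A.r0,B.r0,C.r0)
SC: 9 outcomes — {(0,0,0); (0,0,2); (0,1,0); (0,1,2); (0,2,0); (0,2,2); (1,0,0); (1,1,0); (1,2,0)}
SC∖claimed = {(1,0,0)}

missing: A.r0=1 B.r0=0 C.r0=0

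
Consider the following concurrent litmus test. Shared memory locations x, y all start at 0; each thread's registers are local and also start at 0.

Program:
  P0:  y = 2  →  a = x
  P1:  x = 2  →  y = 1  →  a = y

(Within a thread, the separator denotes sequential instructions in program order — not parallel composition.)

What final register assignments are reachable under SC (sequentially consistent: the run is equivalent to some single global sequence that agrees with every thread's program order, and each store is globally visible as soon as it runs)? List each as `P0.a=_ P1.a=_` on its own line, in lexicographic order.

P0.a=0 P1.a=1
P0.a=2 P1.a=1
P0.a=2 P1.a=2

outcome vector order: (P0.a,P1.a)
|SC outcomes| = 3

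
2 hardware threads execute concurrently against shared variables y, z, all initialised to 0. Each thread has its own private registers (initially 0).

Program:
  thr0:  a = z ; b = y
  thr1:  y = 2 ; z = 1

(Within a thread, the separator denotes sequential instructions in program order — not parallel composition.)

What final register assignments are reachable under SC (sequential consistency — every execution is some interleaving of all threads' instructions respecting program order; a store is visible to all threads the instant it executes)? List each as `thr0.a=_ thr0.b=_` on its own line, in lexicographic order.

outcome vector order: (thr0.a,thr0.b)
|SC outcomes| = 3

thr0.a=0 thr0.b=0
thr0.a=0 thr0.b=2
thr0.a=1 thr0.b=2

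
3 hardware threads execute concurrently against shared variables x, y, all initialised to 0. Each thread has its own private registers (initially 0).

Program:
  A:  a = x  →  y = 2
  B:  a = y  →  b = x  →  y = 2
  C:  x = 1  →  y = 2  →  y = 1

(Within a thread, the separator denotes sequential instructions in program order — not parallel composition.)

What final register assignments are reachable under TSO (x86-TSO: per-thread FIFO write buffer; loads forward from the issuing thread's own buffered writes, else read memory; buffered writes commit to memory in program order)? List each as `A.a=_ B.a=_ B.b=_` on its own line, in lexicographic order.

A.a=0 B.a=0 B.b=0
A.a=0 B.a=0 B.b=1
A.a=0 B.a=1 B.b=1
A.a=0 B.a=2 B.b=0
A.a=0 B.a=2 B.b=1
A.a=1 B.a=0 B.b=0
A.a=1 B.a=0 B.b=1
A.a=1 B.a=1 B.b=1
A.a=1 B.a=2 B.b=1

outcome vector order: (A.a,B.a,B.b)
|TSO outcomes| = 9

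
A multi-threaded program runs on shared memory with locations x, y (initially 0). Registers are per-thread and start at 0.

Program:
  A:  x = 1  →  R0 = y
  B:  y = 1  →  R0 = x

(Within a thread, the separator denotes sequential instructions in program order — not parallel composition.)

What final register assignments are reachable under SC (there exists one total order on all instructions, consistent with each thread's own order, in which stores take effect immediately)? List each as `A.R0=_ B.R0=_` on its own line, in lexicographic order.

A.R0=0 B.R0=1
A.R0=1 B.R0=0
A.R0=1 B.R0=1

outcome vector order: (A.R0,B.R0)
|SC outcomes| = 3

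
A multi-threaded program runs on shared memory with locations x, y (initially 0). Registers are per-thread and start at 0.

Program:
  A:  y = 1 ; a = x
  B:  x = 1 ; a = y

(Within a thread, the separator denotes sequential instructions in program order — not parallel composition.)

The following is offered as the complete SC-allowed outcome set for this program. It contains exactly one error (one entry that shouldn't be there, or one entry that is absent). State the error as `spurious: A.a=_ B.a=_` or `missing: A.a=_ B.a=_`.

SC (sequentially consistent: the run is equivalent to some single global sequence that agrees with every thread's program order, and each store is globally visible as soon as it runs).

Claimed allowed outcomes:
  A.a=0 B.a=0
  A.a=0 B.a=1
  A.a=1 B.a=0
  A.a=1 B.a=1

spurious: A.a=0 B.a=0

outcome vector order: (A.a,B.a)
[SC] allowed = {0/1; 1/0; 1/1}
claimed∖SC = {0/0}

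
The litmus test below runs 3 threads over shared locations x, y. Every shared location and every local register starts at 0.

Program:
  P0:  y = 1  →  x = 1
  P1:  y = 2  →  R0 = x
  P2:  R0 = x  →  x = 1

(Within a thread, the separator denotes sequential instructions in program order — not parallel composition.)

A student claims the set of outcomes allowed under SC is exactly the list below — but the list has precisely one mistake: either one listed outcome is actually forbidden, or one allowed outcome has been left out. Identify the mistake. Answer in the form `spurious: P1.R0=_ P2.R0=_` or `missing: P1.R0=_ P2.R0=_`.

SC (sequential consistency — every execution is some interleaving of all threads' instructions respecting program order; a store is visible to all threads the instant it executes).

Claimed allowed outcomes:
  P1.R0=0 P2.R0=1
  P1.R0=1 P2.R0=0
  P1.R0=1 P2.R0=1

missing: P1.R0=0 P2.R0=0

outcome vector order: (P1.R0,P2.R0)
SC (4): 00; 01; 10; 11
SC∖claimed = {00}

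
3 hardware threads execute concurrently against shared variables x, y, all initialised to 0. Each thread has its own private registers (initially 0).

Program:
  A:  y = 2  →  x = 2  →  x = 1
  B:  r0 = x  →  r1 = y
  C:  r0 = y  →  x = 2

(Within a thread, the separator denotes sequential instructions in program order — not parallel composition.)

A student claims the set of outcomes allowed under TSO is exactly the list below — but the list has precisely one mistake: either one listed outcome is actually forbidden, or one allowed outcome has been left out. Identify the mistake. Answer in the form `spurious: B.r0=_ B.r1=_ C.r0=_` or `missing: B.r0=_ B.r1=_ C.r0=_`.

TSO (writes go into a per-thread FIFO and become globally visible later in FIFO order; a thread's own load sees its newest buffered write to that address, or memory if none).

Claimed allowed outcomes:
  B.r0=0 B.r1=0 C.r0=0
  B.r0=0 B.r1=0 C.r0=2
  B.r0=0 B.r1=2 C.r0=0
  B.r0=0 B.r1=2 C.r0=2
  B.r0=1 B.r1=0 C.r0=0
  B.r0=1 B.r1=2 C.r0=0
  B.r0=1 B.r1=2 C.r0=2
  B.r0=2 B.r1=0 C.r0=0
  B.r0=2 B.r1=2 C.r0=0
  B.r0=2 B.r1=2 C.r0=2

outcome vector order: (B.r0,B.r1,C.r0)
[TSO] allowed = {(0,0,0) (0,0,2) (0,2,0) (0,2,2) (1,2,0) (1,2,2) (2,0,0) (2,2,0) (2,2,2)}
claimed∖TSO = {(1,0,0)}

spurious: B.r0=1 B.r1=0 C.r0=0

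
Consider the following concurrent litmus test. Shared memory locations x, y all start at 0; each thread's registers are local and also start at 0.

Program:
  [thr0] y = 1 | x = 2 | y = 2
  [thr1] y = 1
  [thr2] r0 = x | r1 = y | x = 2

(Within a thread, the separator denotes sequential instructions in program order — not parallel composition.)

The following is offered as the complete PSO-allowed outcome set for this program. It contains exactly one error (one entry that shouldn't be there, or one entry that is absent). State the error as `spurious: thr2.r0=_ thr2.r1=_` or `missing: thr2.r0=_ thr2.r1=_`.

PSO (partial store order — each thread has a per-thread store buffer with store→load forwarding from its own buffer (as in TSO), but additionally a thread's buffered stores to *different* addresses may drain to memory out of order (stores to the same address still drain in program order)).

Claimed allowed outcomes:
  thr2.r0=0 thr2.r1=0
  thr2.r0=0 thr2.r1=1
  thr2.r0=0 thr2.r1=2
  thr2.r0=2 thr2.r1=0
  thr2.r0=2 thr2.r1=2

outcome vector order: (thr2.r0,thr2.r1)
PSO: 6 outcomes — {00; 01; 02; 20; 21; 22}
PSO∖claimed = {21}

missing: thr2.r0=2 thr2.r1=1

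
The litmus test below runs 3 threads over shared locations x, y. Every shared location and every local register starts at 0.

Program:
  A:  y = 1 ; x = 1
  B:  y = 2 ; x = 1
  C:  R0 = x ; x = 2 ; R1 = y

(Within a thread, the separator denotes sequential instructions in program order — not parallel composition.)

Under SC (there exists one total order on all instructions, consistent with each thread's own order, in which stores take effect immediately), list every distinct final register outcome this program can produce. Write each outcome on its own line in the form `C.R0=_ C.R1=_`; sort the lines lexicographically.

C.R0=0 C.R1=0
C.R0=0 C.R1=1
C.R0=0 C.R1=2
C.R0=1 C.R1=1
C.R0=1 C.R1=2

outcome vector order: (C.R0,C.R1)
|SC outcomes| = 5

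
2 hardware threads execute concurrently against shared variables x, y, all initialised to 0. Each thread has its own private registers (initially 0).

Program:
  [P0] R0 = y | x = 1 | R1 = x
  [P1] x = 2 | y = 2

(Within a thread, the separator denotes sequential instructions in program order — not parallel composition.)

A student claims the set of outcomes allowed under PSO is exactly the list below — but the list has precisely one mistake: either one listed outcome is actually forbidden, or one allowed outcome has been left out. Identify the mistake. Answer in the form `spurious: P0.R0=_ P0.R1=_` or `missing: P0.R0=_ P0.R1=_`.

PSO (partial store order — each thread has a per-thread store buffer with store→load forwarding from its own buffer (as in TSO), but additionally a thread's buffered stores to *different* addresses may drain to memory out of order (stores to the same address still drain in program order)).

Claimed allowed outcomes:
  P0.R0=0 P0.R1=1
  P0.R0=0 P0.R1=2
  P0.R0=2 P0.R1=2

outcome vector order: (P0.R0,P0.R1)
PSO: 4 outcomes — {0/1 0/2 2/1 2/2}
PSO∖claimed = {2/1}

missing: P0.R0=2 P0.R1=1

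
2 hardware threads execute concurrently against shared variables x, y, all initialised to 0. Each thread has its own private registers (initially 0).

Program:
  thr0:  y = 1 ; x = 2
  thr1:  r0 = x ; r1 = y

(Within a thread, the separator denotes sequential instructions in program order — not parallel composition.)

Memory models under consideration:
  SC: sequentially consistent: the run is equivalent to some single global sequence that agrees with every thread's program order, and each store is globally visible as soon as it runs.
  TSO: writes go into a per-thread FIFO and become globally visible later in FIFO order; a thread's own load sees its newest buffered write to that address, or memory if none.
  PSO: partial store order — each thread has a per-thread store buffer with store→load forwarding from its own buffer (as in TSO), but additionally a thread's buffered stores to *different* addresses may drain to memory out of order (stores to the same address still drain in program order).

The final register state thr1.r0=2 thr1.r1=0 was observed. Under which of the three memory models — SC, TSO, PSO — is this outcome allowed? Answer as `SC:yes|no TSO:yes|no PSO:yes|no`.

outcome vector order: (thr1.r0,thr1.r1)
SC: 3 outcomes — {00 01 21}
TSO: 3 outcomes — {00 01 21}
PSO: 4 outcomes — {00 01 20 21}
target 20 ∈ {PSO}

SC:no TSO:no PSO:yes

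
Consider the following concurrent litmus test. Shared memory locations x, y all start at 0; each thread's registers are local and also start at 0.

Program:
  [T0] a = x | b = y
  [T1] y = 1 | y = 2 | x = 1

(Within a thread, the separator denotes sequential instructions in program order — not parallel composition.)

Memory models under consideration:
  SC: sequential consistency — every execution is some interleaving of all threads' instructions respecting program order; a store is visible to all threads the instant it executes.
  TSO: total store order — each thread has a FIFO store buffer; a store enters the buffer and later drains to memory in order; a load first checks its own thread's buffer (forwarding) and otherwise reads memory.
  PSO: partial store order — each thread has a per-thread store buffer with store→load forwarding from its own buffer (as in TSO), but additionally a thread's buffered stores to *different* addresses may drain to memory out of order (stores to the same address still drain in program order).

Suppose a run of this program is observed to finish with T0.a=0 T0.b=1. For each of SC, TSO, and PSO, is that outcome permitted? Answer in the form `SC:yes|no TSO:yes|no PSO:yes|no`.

SC:yes TSO:yes PSO:yes

outcome vector order: (T0.a,T0.b)
SC (4): 00; 01; 02; 12
TSO (4): 00; 01; 02; 12
PSO (6): 00; 01; 02; 10; 11; 12
target 01 ∈ {SC,TSO,PSO}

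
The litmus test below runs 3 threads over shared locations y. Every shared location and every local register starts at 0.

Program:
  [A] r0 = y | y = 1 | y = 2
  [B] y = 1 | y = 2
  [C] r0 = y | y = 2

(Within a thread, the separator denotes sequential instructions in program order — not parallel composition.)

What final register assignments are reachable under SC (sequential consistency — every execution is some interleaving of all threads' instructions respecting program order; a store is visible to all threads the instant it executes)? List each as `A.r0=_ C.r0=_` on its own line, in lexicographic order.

A.r0=0 C.r0=0
A.r0=0 C.r0=1
A.r0=0 C.r0=2
A.r0=1 C.r0=0
A.r0=1 C.r0=1
A.r0=1 C.r0=2
A.r0=2 C.r0=0
A.r0=2 C.r0=1
A.r0=2 C.r0=2

outcome vector order: (A.r0,C.r0)
|SC outcomes| = 9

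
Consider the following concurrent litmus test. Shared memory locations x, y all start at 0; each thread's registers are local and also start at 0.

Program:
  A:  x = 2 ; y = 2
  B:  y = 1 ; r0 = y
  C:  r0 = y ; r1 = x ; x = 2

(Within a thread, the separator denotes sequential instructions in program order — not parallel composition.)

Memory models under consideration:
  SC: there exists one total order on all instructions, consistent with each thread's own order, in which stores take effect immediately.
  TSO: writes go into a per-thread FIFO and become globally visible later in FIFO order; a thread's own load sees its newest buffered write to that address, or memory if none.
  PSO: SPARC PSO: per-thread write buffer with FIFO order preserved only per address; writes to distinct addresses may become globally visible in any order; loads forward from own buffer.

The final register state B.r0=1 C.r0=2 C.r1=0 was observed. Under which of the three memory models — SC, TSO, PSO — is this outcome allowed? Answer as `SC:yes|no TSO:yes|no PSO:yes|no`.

outcome vector order: (B.r0,C.r0,C.r1)
under SC → 100 102 110 112 122 200 202 210 212 222
under TSO → 100 102 110 112 122 200 202 210 212 222
under PSO → 100 102 110 112 120 122 200 202 210 212 220 222
target 120 ∈ {PSO}

SC:no TSO:no PSO:yes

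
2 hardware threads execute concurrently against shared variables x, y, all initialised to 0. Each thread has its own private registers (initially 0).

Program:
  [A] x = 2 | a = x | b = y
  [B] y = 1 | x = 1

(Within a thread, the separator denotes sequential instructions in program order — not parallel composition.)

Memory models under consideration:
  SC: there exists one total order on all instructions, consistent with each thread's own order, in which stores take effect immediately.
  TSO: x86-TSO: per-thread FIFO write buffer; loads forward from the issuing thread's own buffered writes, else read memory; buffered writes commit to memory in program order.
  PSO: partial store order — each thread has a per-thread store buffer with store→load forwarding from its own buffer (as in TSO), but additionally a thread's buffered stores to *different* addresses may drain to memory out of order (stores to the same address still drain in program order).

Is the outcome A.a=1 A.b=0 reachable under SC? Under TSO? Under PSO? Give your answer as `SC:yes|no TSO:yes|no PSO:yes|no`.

outcome vector order: (A.a,A.b)
[SC] allowed = {(1,1) (2,0) (2,1)}
[TSO] allowed = {(1,1) (2,0) (2,1)}
[PSO] allowed = {(1,0) (1,1) (2,0) (2,1)}
target (1,0) ∈ {PSO}

SC:no TSO:no PSO:yes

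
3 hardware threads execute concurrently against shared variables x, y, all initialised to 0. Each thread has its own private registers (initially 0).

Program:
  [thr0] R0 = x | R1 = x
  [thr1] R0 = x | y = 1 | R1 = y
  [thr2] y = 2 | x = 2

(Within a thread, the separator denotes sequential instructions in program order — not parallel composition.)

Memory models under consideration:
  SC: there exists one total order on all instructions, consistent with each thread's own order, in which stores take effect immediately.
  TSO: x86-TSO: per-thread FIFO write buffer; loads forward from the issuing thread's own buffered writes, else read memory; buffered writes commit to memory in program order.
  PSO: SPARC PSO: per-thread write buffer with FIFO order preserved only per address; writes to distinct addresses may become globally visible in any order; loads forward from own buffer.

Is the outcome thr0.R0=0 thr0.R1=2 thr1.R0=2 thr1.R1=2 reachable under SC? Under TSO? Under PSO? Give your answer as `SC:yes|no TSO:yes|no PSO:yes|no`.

outcome vector order: (thr0.R0,thr0.R1,thr1.R0,thr1.R1)
SC (9): (0,0,0,1), (0,0,0,2), (0,0,2,1), (0,2,0,1), (0,2,0,2), (0,2,2,1), (2,2,0,1), (2,2,0,2), (2,2,2,1)
TSO (9): (0,0,0,1), (0,0,0,2), (0,0,2,1), (0,2,0,1), (0,2,0,2), (0,2,2,1), (2,2,0,1), (2,2,0,2), (2,2,2,1)
PSO (12): (0,0,0,1), (0,0,0,2), (0,0,2,1), (0,0,2,2), (0,2,0,1), (0,2,0,2), (0,2,2,1), (0,2,2,2), (2,2,0,1), (2,2,0,2), (2,2,2,1), (2,2,2,2)
target (0,2,2,2) ∈ {PSO}

SC:no TSO:no PSO:yes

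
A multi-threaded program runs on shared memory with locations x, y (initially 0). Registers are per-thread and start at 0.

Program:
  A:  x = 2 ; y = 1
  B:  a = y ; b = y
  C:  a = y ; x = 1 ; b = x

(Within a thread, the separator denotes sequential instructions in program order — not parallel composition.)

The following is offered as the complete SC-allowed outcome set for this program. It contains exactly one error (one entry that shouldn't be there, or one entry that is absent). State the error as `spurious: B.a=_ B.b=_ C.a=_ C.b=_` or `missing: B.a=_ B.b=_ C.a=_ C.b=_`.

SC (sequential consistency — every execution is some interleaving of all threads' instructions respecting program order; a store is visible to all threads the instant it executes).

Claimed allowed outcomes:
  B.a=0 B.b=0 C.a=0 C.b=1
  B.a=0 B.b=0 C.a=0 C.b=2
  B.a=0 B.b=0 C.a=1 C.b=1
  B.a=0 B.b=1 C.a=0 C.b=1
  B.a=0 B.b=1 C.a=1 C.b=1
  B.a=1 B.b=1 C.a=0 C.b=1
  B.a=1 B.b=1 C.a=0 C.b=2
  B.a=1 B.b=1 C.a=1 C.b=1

missing: B.a=0 B.b=1 C.a=0 C.b=2

outcome vector order: (B.a,B.b,C.a,C.b)
[SC] allowed = {(0,0,0,1) (0,0,0,2) (0,0,1,1) (0,1,0,1) (0,1,0,2) (0,1,1,1) (1,1,0,1) (1,1,0,2) (1,1,1,1)}
SC∖claimed = {(0,1,0,2)}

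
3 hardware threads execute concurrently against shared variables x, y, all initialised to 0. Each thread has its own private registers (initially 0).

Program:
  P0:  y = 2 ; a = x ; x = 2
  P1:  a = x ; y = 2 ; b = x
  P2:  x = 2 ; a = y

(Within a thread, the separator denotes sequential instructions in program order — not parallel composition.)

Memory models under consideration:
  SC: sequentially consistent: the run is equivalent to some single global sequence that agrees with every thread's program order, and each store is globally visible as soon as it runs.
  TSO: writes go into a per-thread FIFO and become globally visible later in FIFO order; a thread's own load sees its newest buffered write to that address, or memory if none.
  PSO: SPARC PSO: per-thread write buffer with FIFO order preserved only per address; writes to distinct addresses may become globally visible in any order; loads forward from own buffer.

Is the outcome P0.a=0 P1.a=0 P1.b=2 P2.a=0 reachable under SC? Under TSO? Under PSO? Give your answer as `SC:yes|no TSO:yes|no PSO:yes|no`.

outcome vector order: (P0.a,P1.a,P1.b,P2.a)
under SC → 0002, 0022, 0222, 2002, 2020, 2022, 2220, 2222
under TSO → 0000, 0002, 0020, 0022, 0220, 0222, 2000, 2002, 2020, 2022, 2220, 2222
under PSO → 0000, 0002, 0020, 0022, 0220, 0222, 2000, 2002, 2020, 2022, 2220, 2222
target 0020 ∈ {TSO,PSO}

SC:no TSO:yes PSO:yes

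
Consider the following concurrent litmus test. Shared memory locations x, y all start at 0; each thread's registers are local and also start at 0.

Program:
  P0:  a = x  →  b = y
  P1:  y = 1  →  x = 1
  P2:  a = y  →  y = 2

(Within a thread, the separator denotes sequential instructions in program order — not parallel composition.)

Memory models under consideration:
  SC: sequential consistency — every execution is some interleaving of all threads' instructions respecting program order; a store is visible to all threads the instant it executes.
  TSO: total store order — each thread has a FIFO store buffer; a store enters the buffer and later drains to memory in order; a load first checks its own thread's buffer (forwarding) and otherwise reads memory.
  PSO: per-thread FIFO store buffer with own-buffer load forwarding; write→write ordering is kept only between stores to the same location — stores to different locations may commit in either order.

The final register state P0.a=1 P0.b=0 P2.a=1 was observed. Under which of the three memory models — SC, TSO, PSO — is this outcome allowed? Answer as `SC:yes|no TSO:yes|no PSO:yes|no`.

outcome vector order: (P0.a,P0.b,P2.a)
[SC] allowed = {000 001 010 011 020 021 110 111 120 121}
[TSO] allowed = {000 001 010 011 020 021 110 111 120 121}
[PSO] allowed = {000 001 010 011 020 021 100 101 110 111 120 121}
target 101 ∈ {PSO}

SC:no TSO:no PSO:yes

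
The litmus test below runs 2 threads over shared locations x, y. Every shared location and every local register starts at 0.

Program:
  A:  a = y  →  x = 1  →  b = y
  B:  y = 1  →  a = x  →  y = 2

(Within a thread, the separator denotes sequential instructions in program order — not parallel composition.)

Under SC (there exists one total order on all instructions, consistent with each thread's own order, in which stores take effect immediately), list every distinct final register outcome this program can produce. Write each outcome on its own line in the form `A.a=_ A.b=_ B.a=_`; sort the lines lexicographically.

A.a=0 A.b=0 B.a=1
A.a=0 A.b=1 B.a=0
A.a=0 A.b=1 B.a=1
A.a=0 A.b=2 B.a=0
A.a=0 A.b=2 B.a=1
A.a=1 A.b=1 B.a=0
A.a=1 A.b=1 B.a=1
A.a=1 A.b=2 B.a=0
A.a=1 A.b=2 B.a=1
A.a=2 A.b=2 B.a=0

outcome vector order: (A.a,A.b,B.a)
|SC outcomes| = 10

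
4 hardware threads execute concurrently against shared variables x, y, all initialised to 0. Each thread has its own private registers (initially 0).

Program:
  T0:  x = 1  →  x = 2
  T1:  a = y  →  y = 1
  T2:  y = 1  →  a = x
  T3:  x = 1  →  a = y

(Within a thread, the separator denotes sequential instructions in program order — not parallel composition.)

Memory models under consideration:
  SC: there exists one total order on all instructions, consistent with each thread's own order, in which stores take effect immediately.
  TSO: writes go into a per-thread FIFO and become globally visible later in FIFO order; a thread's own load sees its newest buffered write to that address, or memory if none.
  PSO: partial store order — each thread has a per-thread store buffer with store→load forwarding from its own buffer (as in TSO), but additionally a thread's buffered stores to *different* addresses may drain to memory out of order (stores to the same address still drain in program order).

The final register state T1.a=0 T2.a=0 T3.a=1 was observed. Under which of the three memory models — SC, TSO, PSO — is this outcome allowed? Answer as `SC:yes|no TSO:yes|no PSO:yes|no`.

outcome vector order: (T1.a,T2.a,T3.a)
under SC → 001, 010, 011, 020, 021, 101, 110, 111, 120, 121
under TSO → 000, 001, 010, 011, 020, 021, 100, 101, 110, 111, 120, 121
under PSO → 000, 001, 010, 011, 020, 021, 100, 101, 110, 111, 120, 121
target 001 ∈ {SC,TSO,PSO}

SC:yes TSO:yes PSO:yes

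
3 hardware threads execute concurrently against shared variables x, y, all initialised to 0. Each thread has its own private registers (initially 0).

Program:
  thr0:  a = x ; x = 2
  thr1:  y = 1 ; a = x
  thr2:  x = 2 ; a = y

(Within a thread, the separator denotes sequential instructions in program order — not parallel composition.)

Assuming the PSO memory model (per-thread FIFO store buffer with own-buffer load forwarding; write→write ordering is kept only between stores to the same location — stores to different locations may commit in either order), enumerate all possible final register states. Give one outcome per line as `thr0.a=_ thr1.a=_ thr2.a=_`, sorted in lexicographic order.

outcome vector order: (thr0.a,thr1.a,thr2.a)
|PSO outcomes| = 8

thr0.a=0 thr1.a=0 thr2.a=0
thr0.a=0 thr1.a=0 thr2.a=1
thr0.a=0 thr1.a=2 thr2.a=0
thr0.a=0 thr1.a=2 thr2.a=1
thr0.a=2 thr1.a=0 thr2.a=0
thr0.a=2 thr1.a=0 thr2.a=1
thr0.a=2 thr1.a=2 thr2.a=0
thr0.a=2 thr1.a=2 thr2.a=1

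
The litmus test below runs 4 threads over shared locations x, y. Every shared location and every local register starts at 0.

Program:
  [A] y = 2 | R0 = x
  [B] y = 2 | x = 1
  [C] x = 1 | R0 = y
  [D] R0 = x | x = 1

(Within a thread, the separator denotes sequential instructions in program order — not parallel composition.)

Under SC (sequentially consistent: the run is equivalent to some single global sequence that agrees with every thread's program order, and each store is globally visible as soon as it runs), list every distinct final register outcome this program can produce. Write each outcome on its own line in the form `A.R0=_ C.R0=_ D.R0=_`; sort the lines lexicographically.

A.R0=0 C.R0=2 D.R0=0
A.R0=0 C.R0=2 D.R0=1
A.R0=1 C.R0=0 D.R0=0
A.R0=1 C.R0=0 D.R0=1
A.R0=1 C.R0=2 D.R0=0
A.R0=1 C.R0=2 D.R0=1

outcome vector order: (A.R0,C.R0,D.R0)
|SC outcomes| = 6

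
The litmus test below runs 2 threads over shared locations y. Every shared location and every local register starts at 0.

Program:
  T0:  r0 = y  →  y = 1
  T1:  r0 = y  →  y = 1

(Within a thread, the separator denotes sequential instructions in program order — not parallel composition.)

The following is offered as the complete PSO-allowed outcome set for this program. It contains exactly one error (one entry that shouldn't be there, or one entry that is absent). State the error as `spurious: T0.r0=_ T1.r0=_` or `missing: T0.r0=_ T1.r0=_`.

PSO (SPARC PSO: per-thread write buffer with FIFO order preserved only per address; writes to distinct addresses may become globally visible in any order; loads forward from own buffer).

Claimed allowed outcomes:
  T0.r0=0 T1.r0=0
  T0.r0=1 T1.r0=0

outcome vector order: (T0.r0,T1.r0)
[PSO] allowed = {(0,0); (0,1); (1,0)}
PSO∖claimed = {(0,1)}

missing: T0.r0=0 T1.r0=1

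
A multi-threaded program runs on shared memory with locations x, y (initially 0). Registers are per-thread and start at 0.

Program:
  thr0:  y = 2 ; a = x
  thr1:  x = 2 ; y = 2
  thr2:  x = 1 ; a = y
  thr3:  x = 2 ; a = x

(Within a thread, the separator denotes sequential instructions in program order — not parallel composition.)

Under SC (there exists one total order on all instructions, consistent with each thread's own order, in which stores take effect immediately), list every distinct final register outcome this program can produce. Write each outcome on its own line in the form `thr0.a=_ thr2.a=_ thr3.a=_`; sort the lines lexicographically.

thr0.a=0 thr2.a=2 thr3.a=1
thr0.a=0 thr2.a=2 thr3.a=2
thr0.a=1 thr2.a=0 thr3.a=1
thr0.a=1 thr2.a=0 thr3.a=2
thr0.a=1 thr2.a=2 thr3.a=1
thr0.a=1 thr2.a=2 thr3.a=2
thr0.a=2 thr2.a=0 thr3.a=1
thr0.a=2 thr2.a=0 thr3.a=2
thr0.a=2 thr2.a=2 thr3.a=1
thr0.a=2 thr2.a=2 thr3.a=2

outcome vector order: (thr0.a,thr2.a,thr3.a)
|SC outcomes| = 10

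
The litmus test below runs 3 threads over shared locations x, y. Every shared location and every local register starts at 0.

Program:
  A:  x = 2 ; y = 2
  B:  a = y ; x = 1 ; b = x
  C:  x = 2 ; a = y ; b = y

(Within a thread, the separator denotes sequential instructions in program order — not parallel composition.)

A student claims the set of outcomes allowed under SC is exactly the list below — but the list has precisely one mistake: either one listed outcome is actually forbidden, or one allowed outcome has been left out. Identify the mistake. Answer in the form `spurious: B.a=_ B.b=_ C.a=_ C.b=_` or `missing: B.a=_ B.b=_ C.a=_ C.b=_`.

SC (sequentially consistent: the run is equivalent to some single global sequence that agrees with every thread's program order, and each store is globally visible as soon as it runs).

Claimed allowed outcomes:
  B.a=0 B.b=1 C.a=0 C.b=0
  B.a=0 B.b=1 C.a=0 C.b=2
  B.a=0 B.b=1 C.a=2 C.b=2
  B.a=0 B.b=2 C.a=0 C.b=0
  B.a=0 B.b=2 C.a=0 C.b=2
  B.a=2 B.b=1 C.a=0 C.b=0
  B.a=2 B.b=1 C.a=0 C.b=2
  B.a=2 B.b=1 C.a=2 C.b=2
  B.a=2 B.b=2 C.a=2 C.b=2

missing: B.a=0 B.b=2 C.a=2 C.b=2

outcome vector order: (B.a,B.b,C.a,C.b)
under SC → <0 1 0 0>, <0 1 0 2>, <0 1 2 2>, <0 2 0 0>, <0 2 0 2>, <0 2 2 2>, <2 1 0 0>, <2 1 0 2>, <2 1 2 2>, <2 2 2 2>
SC∖claimed = {<0 2 2 2>}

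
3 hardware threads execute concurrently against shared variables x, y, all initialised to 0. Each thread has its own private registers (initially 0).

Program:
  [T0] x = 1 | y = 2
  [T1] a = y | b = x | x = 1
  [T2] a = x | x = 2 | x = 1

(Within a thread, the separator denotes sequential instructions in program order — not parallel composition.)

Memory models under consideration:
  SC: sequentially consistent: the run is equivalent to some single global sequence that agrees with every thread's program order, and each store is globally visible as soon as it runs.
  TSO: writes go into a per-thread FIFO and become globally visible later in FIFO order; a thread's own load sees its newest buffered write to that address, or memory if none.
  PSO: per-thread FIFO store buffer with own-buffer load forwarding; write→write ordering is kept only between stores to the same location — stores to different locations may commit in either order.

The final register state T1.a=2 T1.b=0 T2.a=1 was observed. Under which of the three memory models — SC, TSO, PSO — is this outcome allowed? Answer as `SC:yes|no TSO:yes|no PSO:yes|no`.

SC:no TSO:no PSO:yes

outcome vector order: (T1.a,T1.b,T2.a)
under SC → 0/0/0, 0/0/1, 0/1/0, 0/1/1, 0/2/0, 0/2/1, 2/1/0, 2/1/1, 2/2/0, 2/2/1
under TSO → 0/0/0, 0/0/1, 0/1/0, 0/1/1, 0/2/0, 0/2/1, 2/1/0, 2/1/1, 2/2/0, 2/2/1
under PSO → 0/0/0, 0/0/1, 0/1/0, 0/1/1, 0/2/0, 0/2/1, 2/0/0, 2/0/1, 2/1/0, 2/1/1, 2/2/0, 2/2/1
target 2/0/1 ∈ {PSO}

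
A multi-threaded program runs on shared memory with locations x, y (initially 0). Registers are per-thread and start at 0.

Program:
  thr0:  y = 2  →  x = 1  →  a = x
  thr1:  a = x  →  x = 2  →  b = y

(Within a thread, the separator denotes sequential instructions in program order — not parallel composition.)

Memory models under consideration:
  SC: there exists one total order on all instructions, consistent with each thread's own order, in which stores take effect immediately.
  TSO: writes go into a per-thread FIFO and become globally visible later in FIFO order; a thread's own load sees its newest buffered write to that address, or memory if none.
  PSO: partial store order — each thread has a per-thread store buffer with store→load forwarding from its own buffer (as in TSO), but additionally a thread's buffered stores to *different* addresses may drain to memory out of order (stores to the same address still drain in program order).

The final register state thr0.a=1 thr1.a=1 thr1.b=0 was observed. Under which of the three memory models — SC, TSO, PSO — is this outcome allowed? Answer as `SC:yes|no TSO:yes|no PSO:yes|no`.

SC:no TSO:no PSO:yes

outcome vector order: (thr0.a,thr1.a,thr1.b)
[SC] allowed = {<1 0 0>, <1 0 2>, <1 1 2>, <2 0 2>, <2 1 2>}
[TSO] allowed = {<1 0 0>, <1 0 2>, <1 1 2>, <2 0 0>, <2 0 2>, <2 1 2>}
[PSO] allowed = {<1 0 0>, <1 0 2>, <1 1 0>, <1 1 2>, <2 0 0>, <2 0 2>, <2 1 0>, <2 1 2>}
target <1 1 0> ∈ {PSO}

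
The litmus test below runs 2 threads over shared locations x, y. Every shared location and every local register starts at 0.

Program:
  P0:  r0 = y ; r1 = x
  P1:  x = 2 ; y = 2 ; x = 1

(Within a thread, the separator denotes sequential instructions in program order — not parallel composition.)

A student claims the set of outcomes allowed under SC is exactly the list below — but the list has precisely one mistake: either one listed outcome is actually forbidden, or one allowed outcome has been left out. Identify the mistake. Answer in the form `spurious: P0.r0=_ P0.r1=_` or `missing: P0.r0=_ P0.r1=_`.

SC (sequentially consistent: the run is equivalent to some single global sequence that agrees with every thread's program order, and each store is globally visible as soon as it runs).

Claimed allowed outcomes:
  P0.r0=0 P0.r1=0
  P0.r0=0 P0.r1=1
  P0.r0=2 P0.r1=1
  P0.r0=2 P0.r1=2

outcome vector order: (P0.r0,P0.r1)
under SC → <0 0>; <0 1>; <0 2>; <2 1>; <2 2>
SC∖claimed = {<0 2>}

missing: P0.r0=0 P0.r1=2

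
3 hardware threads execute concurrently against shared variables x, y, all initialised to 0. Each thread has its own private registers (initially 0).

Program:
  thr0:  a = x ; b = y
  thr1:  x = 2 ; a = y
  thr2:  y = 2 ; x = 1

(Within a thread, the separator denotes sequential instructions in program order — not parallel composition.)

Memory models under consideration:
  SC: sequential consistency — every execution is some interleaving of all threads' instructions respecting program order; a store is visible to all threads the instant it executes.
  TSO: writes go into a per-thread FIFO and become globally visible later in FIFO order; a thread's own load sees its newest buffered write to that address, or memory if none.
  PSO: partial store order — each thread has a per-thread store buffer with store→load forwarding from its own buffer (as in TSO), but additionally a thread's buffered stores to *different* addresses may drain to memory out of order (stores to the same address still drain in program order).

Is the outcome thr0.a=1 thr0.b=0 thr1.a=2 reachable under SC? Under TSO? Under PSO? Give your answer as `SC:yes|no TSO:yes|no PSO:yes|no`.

SC:no TSO:no PSO:yes

outcome vector order: (thr0.a,thr0.b,thr1.a)
[SC] allowed = {0/0/0; 0/0/2; 0/2/0; 0/2/2; 1/2/0; 1/2/2; 2/0/0; 2/0/2; 2/2/0; 2/2/2}
[TSO] allowed = {0/0/0; 0/0/2; 0/2/0; 0/2/2; 1/2/0; 1/2/2; 2/0/0; 2/0/2; 2/2/0; 2/2/2}
[PSO] allowed = {0/0/0; 0/0/2; 0/2/0; 0/2/2; 1/0/0; 1/0/2; 1/2/0; 1/2/2; 2/0/0; 2/0/2; 2/2/0; 2/2/2}
target 1/0/2 ∈ {PSO}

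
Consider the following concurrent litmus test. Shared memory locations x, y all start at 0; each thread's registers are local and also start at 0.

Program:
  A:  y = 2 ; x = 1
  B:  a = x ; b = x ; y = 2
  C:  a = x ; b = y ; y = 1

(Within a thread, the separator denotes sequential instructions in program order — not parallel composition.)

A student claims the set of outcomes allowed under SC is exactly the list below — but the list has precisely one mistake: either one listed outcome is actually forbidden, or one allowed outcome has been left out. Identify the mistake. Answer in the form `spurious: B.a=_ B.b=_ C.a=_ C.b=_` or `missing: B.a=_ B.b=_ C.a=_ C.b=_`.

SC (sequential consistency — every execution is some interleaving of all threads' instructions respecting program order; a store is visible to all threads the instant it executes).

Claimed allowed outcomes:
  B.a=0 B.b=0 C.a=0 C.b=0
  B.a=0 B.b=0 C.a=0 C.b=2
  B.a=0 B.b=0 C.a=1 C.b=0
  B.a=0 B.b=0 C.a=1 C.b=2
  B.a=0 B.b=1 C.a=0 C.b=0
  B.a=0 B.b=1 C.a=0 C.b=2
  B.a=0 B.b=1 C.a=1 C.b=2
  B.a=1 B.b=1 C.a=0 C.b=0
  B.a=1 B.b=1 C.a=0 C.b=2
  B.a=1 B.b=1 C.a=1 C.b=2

outcome vector order: (B.a,B.b,C.a,C.b)
SC: 9 outcomes — {(0,0,0,0) (0,0,0,2) (0,0,1,2) (0,1,0,0) (0,1,0,2) (0,1,1,2) (1,1,0,0) (1,1,0,2) (1,1,1,2)}
claimed∖SC = {(0,0,1,0)}

spurious: B.a=0 B.b=0 C.a=1 C.b=0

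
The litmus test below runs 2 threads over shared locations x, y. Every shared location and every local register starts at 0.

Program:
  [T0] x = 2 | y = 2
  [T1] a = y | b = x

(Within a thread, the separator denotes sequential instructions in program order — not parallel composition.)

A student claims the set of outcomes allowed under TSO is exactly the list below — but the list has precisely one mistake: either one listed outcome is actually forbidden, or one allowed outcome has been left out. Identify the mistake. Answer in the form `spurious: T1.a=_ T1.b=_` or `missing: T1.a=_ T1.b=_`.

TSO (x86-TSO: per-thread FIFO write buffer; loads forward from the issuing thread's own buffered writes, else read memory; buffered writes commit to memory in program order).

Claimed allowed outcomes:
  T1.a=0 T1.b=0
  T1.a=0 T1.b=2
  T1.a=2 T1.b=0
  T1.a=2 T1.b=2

spurious: T1.a=2 T1.b=0

outcome vector order: (T1.a,T1.b)
under TSO → <0 0>, <0 2>, <2 2>
claimed∖TSO = {<2 0>}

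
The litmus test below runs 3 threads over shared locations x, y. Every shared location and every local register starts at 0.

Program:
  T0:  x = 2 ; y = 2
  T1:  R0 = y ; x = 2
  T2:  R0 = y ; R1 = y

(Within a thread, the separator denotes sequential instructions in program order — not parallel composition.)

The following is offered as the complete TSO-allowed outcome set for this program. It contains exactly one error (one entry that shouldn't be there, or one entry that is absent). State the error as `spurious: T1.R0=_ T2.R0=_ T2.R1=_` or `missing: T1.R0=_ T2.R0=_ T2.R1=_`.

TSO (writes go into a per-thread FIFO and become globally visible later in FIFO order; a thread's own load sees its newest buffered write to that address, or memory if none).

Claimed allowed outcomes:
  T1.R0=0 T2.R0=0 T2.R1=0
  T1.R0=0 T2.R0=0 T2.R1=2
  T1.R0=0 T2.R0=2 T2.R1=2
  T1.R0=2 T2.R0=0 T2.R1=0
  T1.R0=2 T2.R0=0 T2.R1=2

outcome vector order: (T1.R0,T2.R0,T2.R1)
under TSO → (0,0,0) (0,0,2) (0,2,2) (2,0,0) (2,0,2) (2,2,2)
TSO∖claimed = {(2,2,2)}

missing: T1.R0=2 T2.R0=2 T2.R1=2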